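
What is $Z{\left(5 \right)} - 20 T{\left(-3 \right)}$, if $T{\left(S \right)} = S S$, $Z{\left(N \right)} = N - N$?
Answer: $-180$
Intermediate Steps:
$Z{\left(N \right)} = 0$
$T{\left(S \right)} = S^{2}$
$Z{\left(5 \right)} - 20 T{\left(-3 \right)} = 0 - 20 \left(-3\right)^{2} = 0 - 180 = -180$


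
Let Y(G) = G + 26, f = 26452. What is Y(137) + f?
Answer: 26615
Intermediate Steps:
Y(G) = 26 + G
Y(137) + f = (26 + 137) + 26452 = 163 + 26452 = 26615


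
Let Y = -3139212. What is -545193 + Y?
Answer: -3684405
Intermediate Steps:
-545193 + Y = -545193 - 3139212 = -3684405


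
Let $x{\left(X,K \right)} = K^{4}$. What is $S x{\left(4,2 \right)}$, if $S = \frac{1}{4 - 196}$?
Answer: $- \frac{1}{12} \approx -0.083333$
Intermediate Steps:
$S = - \frac{1}{192}$ ($S = \frac{1}{-192} = - \frac{1}{192} \approx -0.0052083$)
$S x{\left(4,2 \right)} = - \frac{2^{4}}{192} = \left(- \frac{1}{192}\right) 16 = - \frac{1}{12}$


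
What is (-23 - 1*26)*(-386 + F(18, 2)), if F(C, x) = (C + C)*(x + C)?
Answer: -16366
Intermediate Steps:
F(C, x) = 2*C*(C + x) (F(C, x) = (2*C)*(C + x) = 2*C*(C + x))
(-23 - 1*26)*(-386 + F(18, 2)) = (-23 - 1*26)*(-386 + 2*18*(18 + 2)) = (-23 - 26)*(-386 + 2*18*20) = -49*(-386 + 720) = -49*334 = -16366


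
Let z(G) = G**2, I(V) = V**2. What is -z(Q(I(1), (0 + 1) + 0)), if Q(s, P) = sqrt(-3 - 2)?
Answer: 5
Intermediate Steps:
Q(s, P) = I*sqrt(5) (Q(s, P) = sqrt(-5) = I*sqrt(5))
-z(Q(I(1), (0 + 1) + 0)) = -(I*sqrt(5))**2 = -1*(-5) = 5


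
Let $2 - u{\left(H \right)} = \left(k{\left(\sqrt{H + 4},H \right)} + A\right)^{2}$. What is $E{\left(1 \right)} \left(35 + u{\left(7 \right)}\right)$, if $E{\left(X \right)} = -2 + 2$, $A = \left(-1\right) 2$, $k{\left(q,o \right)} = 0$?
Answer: $0$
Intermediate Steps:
$A = -2$
$u{\left(H \right)} = -2$ ($u{\left(H \right)} = 2 - \left(0 - 2\right)^{2} = 2 - \left(-2\right)^{2} = 2 - 4 = -2$)
$E{\left(X \right)} = 0$
$E{\left(1 \right)} \left(35 + u{\left(7 \right)}\right) = 0 \left(35 - 2\right) = 0 \cdot 33 = 0$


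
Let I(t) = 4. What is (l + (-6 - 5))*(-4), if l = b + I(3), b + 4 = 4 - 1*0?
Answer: 28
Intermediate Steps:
b = 0 (b = -4 + (4 - 1*0) = -4 + (4 + 0) = -4 + 4 = 0)
l = 4 (l = 0 + 4 = 4)
(l + (-6 - 5))*(-4) = (4 + (-6 - 5))*(-4) = (4 - 11)*(-4) = -7*(-4) = 28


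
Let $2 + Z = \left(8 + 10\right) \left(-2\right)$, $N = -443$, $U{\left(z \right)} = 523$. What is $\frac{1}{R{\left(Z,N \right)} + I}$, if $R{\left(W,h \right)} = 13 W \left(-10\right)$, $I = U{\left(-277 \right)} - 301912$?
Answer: $- \frac{1}{296449} \approx -3.3733 \cdot 10^{-6}$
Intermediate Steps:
$I = -301389$ ($I = 523 - 301912 = -301389$)
$Z = -38$ ($Z = -2 + \left(8 + 10\right) \left(-2\right) = -2 + 18 \left(-2\right) = -2 - 36 = -38$)
$R{\left(W,h \right)} = - 130 W$
$\frac{1}{R{\left(Z,N \right)} + I} = \frac{1}{\left(-130\right) \left(-38\right) - 301389} = \frac{1}{4940 - 301389} = \frac{1}{-296449} = - \frac{1}{296449}$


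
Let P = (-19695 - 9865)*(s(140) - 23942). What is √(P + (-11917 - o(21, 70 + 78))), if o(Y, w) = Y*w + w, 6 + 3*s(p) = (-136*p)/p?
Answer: √6381985683/3 ≈ 26629.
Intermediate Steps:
s(p) = -142/3 (s(p) = -2 + ((-136*p)/p)/3 = -2 + (⅓)*(-136) = -2 - 136/3 = -142/3)
o(Y, w) = w + Y*w
P = 2127374080/3 (P = (-19695 - 9865)*(-142/3 - 23942) = -29560*(-71968/3) = 2127374080/3 ≈ 7.0913e+8)
√(P + (-11917 - o(21, 70 + 78))) = √(2127374080/3 + (-11917 - (70 + 78)*(1 + 21))) = √(2127374080/3 + (-11917 - 148*22)) = √(2127374080/3 + (-11917 - 1*3256)) = √(2127374080/3 + (-11917 - 3256)) = √(2127374080/3 - 15173) = √(2127328561/3) = √6381985683/3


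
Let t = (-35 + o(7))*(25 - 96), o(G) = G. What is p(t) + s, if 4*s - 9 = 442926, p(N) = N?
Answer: 450887/4 ≈ 1.1272e+5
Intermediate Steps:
t = 1988 (t = (-35 + 7)*(25 - 96) = -28*(-71) = 1988)
s = 442935/4 (s = 9/4 + (1/4)*442926 = 9/4 + 221463/2 = 442935/4 ≈ 1.1073e+5)
p(t) + s = 1988 + 442935/4 = 450887/4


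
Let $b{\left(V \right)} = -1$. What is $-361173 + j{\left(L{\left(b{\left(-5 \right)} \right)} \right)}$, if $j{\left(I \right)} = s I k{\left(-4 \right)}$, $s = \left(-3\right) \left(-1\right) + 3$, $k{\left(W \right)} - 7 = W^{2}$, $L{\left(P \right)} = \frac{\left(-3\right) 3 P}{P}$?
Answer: $-362415$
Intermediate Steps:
$L{\left(P \right)} = -9$ ($L{\left(P \right)} = \frac{\left(-9\right) P}{P} = -9$)
$k{\left(W \right)} = 7 + W^{2}$
$s = 6$ ($s = 3 + 3 = 6$)
$j{\left(I \right)} = 138 I$ ($j{\left(I \right)} = 6 I \left(7 + \left(-4\right)^{2}\right) = 6 I \left(7 + 16\right) = 6 I 23 = 138 I$)
$-361173 + j{\left(L{\left(b{\left(-5 \right)} \right)} \right)} = -361173 + 138 \left(-9\right) = -361173 - 1242 = -362415$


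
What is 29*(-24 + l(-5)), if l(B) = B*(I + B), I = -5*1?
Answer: 754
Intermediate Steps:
I = -5
l(B) = B*(-5 + B)
29*(-24 + l(-5)) = 29*(-24 - 5*(-5 - 5)) = 29*(-24 - 5*(-10)) = 29*(-24 + 50) = 29*26 = 754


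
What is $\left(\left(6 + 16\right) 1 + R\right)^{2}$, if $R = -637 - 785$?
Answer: $1960000$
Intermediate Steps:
$R = -1422$
$\left(\left(6 + 16\right) 1 + R\right)^{2} = \left(\left(6 + 16\right) 1 - 1422\right)^{2} = \left(22 \cdot 1 - 1422\right)^{2} = \left(22 - 1422\right)^{2} = \left(-1400\right)^{2} = 1960000$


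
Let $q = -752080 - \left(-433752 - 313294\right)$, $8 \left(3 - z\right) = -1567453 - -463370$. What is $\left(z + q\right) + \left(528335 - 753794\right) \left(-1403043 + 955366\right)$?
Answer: $\frac{807463533779}{8} \approx 1.0093 \cdot 10^{11}$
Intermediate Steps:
$z = \frac{1104107}{8}$ ($z = 3 - \frac{-1567453 - -463370}{8} = 3 - \frac{-1567453 + 463370}{8} = 3 - - \frac{1104083}{8} = 3 + \frac{1104083}{8} = \frac{1104107}{8} \approx 1.3801 \cdot 10^{5}$)
$q = -5034$ ($q = -752080 - \left(-433752 - 313294\right) = -752080 - -747046 = -752080 + 747046 = -5034$)
$\left(z + q\right) + \left(528335 - 753794\right) \left(-1403043 + 955366\right) = \left(\frac{1104107}{8} - 5034\right) + \left(528335 - 753794\right) \left(-1403043 + 955366\right) = \frac{1063835}{8} - -100932808743 = \frac{1063835}{8} + 100932808743 = \frac{807463533779}{8}$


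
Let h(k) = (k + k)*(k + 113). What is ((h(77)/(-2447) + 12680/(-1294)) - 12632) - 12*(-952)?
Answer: -1946961672/1583209 ≈ -1229.8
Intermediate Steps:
h(k) = 2*k*(113 + k) (h(k) = (2*k)*(113 + k) = 2*k*(113 + k))
((h(77)/(-2447) + 12680/(-1294)) - 12632) - 12*(-952) = (((2*77*(113 + 77))/(-2447) + 12680/(-1294)) - 12632) - 12*(-952) = (((2*77*190)*(-1/2447) + 12680*(-1/1294)) - 12632) + 11424 = ((29260*(-1/2447) - 6340/647) - 12632) + 11424 = ((-29260/2447 - 6340/647) - 12632) + 11424 = (-34445200/1583209 - 12632) + 11424 = -20033541288/1583209 + 11424 = -1946961672/1583209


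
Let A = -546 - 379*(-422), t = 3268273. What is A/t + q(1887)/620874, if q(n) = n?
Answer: 2061364309/39787955502 ≈ 0.051809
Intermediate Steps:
A = 159392 (A = -546 + 159938 = 159392)
A/t + q(1887)/620874 = 159392/3268273 + 1887/620874 = 159392*(1/3268273) + 1887*(1/620874) = 159392/3268273 + 37/12174 = 2061364309/39787955502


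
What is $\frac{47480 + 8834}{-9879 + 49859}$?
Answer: $\frac{28157}{19990} \approx 1.4086$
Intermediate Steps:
$\frac{47480 + 8834}{-9879 + 49859} = \frac{56314}{39980} = 56314 \cdot \frac{1}{39980} = \frac{28157}{19990}$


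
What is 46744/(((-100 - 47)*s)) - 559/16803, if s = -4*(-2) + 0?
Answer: -32754034/823347 ≈ -39.782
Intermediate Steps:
s = 8 (s = 8 + 0 = 8)
46744/(((-100 - 47)*s)) - 559/16803 = 46744/(((-100 - 47)*8)) - 559/16803 = 46744/((-147*8)) - 559*1/16803 = 46744/(-1176) - 559/16803 = 46744*(-1/1176) - 559/16803 = -5843/147 - 559/16803 = -32754034/823347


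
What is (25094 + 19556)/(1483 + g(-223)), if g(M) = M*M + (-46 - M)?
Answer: 44650/51389 ≈ 0.86886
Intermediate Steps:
g(M) = -46 + M² - M (g(M) = M² + (-46 - M) = -46 + M² - M)
(25094 + 19556)/(1483 + g(-223)) = (25094 + 19556)/(1483 + (-46 + (-223)² - 1*(-223))) = 44650/(1483 + (-46 + 49729 + 223)) = 44650/(1483 + 49906) = 44650/51389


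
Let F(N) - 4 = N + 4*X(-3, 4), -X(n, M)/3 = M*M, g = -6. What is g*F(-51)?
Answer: 1434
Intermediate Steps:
X(n, M) = -3*M² (X(n, M) = -3*M*M = -3*M²)
F(N) = -188 + N (F(N) = 4 + (N + 4*(-3*4²)) = 4 + (N + 4*(-3*16)) = 4 + (N + 4*(-48)) = 4 + (N - 192) = 4 + (-192 + N) = -188 + N)
g*F(-51) = -6*(-188 - 51) = -6*(-239) = 1434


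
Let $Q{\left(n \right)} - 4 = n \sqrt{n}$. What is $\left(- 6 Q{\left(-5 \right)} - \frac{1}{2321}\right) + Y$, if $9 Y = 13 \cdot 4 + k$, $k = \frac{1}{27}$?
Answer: $- \frac{10275310}{564003} + 30 i \sqrt{5} \approx -18.219 + 67.082 i$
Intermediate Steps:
$k = \frac{1}{27} \approx 0.037037$
$Q{\left(n \right)} = 4 + n^{\frac{3}{2}}$ ($Q{\left(n \right)} = 4 + n \sqrt{n} = 4 + n^{\frac{3}{2}}$)
$Y = \frac{1405}{243}$ ($Y = \frac{13 \cdot 4 + \frac{1}{27}}{9} = \frac{52 + \frac{1}{27}}{9} = \frac{1}{9} \cdot \frac{1405}{27} = \frac{1405}{243} \approx 5.7819$)
$\left(- 6 Q{\left(-5 \right)} - \frac{1}{2321}\right) + Y = \left(- 6 \left(4 + \left(-5\right)^{\frac{3}{2}}\right) - \frac{1}{2321}\right) + \frac{1405}{243} = \left(- 6 \left(4 - 5 i \sqrt{5}\right) - \frac{1}{2321}\right) + \frac{1405}{243} = \left(\left(-24 + 30 i \sqrt{5}\right) - \frac{1}{2321}\right) + \frac{1405}{243} = \left(- \frac{55705}{2321} + 30 i \sqrt{5}\right) + \frac{1405}{243} = - \frac{10275310}{564003} + 30 i \sqrt{5}$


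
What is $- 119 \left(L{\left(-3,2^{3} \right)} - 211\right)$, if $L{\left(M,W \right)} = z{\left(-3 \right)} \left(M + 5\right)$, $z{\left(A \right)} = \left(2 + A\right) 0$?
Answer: $25109$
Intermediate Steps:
$z{\left(A \right)} = 0$
$L{\left(M,W \right)} = 0$ ($L{\left(M,W \right)} = 0 \left(M + 5\right) = 0 \left(5 + M\right) = 0$)
$- 119 \left(L{\left(-3,2^{3} \right)} - 211\right) = - 119 \left(0 - 211\right) = \left(-119\right) \left(-211\right) = 25109$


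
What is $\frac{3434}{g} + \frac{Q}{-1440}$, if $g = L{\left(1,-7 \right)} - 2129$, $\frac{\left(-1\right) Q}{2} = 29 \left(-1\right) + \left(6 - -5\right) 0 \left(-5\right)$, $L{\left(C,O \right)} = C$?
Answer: $- \frac{158387}{95760} \approx -1.654$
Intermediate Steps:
$Q = 58$ ($Q = - 2 \left(29 \left(-1\right) + \left(6 - -5\right) 0 \left(-5\right)\right) = - 2 \left(-29 + \left(6 + 5\right) 0 \left(-5\right)\right) = - 2 \left(-29 + 11 \cdot 0 \left(-5\right)\right) = - 2 \left(-29 + 0 \left(-5\right)\right) = - 2 \left(-29 + 0\right) = \left(-2\right) \left(-29\right) = 58$)
$g = -2128$ ($g = 1 - 2129 = -2128$)
$\frac{3434}{g} + \frac{Q}{-1440} = \frac{3434}{-2128} + \frac{58}{-1440} = 3434 \left(- \frac{1}{2128}\right) + 58 \left(- \frac{1}{1440}\right) = - \frac{1717}{1064} - \frac{29}{720} = - \frac{158387}{95760}$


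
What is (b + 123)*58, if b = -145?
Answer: -1276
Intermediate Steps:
(b + 123)*58 = (-145 + 123)*58 = -22*58 = -1276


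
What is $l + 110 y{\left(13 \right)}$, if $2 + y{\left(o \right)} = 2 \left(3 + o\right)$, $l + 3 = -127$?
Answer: $3170$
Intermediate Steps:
$l = -130$ ($l = -3 - 127 = -130$)
$y{\left(o \right)} = 4 + 2 o$ ($y{\left(o \right)} = -2 + 2 \left(3 + o\right) = -2 + \left(6 + 2 o\right) = 4 + 2 o$)
$l + 110 y{\left(13 \right)} = -130 + 110 \left(4 + 2 \cdot 13\right) = -130 + 110 \left(4 + 26\right) = -130 + 110 \cdot 30 = -130 + 3300 = 3170$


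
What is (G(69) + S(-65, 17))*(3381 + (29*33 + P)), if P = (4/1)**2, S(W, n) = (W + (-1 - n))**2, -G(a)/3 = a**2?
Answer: -32193476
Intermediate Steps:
G(a) = -3*a**2
S(W, n) = (-1 + W - n)**2
P = 16 (P = (4*1)**2 = 4**2 = 16)
(G(69) + S(-65, 17))*(3381 + (29*33 + P)) = (-3*69**2 + (1 + 17 - 1*(-65))**2)*(3381 + (29*33 + 16)) = (-3*4761 + (1 + 17 + 65)**2)*(3381 + (957 + 16)) = (-14283 + 83**2)*(3381 + 973) = (-14283 + 6889)*4354 = -7394*4354 = -32193476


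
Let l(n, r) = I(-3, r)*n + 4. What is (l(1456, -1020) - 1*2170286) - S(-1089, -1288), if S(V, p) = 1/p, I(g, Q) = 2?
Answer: -2791572559/1288 ≈ -2.1674e+6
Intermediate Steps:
l(n, r) = 4 + 2*n (l(n, r) = 2*n + 4 = 4 + 2*n)
(l(1456, -1020) - 1*2170286) - S(-1089, -1288) = ((4 + 2*1456) - 1*2170286) - 1/(-1288) = ((4 + 2912) - 2170286) - 1*(-1/1288) = (2916 - 2170286) + 1/1288 = -2167370 + 1/1288 = -2791572559/1288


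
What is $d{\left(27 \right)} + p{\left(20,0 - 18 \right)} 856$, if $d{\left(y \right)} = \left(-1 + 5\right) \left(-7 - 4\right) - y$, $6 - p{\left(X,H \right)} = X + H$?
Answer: $3353$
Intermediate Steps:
$p{\left(X,H \right)} = 6 - H - X$ ($p{\left(X,H \right)} = 6 - \left(X + H\right) = 6 - \left(H + X\right) = 6 - H - X$)
$d{\left(y \right)} = -44 - y$ ($d{\left(y \right)} = 4 \left(-11\right) - y = -44 - y$)
$d{\left(27 \right)} + p{\left(20,0 - 18 \right)} 856 = \left(-44 - 27\right) + \left(6 - \left(0 - 18\right) - 20\right) 856 = -71 + \left(6 - -18 - 20\right) 856 = -71 + \left(6 + 18 - 20\right) 856 = -71 + 4 \cdot 856 = -71 + 3424 = 3353$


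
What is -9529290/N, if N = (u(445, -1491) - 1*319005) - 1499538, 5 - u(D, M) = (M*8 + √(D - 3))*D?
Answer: -1847317453910/676443242613 - 235585225*√442/676443242613 ≈ -2.7383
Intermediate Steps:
u(D, M) = 5 - D*(√(-3 + D) + 8*M) (u(D, M) = 5 - (M*8 + √(D - 3))*D = 5 - (8*M + √(-3 + D))*D = 5 - (√(-3 + D) + 8*M)*D = 5 - D*(√(-3 + D) + 8*M))
N = 3489422 - 445*√442 (N = ((5 - 1*445*√(-3 + 445) - 8*445*(-1491)) - 1*319005) - 1499538 = ((5 - 1*445*√442 + 5307960) - 319005) - 1499538 = ((5 - 445*√442 + 5307960) - 319005) - 1499538 = ((5307965 - 445*√442) - 319005) - 1499538 = (4988960 - 445*√442) - 1499538 = 3489422 - 445*√442 ≈ 3.4801e+6)
-9529290/N = -9529290/(3489422 - 445*√442)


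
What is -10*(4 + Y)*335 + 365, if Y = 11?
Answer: -49885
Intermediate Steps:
-10*(4 + Y)*335 + 365 = -10*(4 + 11)*335 + 365 = -10*15*335 + 365 = -150*335 + 365 = -50250 + 365 = -49885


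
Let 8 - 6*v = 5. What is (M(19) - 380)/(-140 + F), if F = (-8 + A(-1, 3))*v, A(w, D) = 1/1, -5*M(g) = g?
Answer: 3838/1435 ≈ 2.6746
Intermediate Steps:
M(g) = -g/5
A(w, D) = 1
v = 1/2 (v = 4/3 - 1/6*5 = 4/3 - 5/6 = 1/2 ≈ 0.50000)
F = -7/2 (F = (-8 + 1)*(1/2) = -7*1/2 = -7/2 ≈ -3.5000)
(M(19) - 380)/(-140 + F) = (-1/5*19 - 380)/(-140 - 7/2) = (-19/5 - 380)/(-287/2) = -1919/5*(-2/287) = 3838/1435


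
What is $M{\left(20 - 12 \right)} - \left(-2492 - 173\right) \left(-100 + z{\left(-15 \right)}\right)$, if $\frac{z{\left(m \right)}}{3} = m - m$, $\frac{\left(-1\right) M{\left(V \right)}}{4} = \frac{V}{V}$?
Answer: $-266504$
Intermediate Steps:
$M{\left(V \right)} = -4$ ($M{\left(V \right)} = - 4 \frac{V}{V} = \left(-4\right) 1 = -4$)
$z{\left(m \right)} = 0$ ($z{\left(m \right)} = 3 \left(m - m\right) = 3 \cdot 0 = 0$)
$M{\left(20 - 12 \right)} - \left(-2492 - 173\right) \left(-100 + z{\left(-15 \right)}\right) = -4 - \left(-2492 - 173\right) \left(-100 + 0\right) = -4 - \left(-2665\right) \left(-100\right) = -4 - 266500 = -266504$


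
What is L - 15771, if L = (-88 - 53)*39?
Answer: -21270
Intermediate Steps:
L = -5499 (L = -141*39 = -5499)
L - 15771 = -5499 - 15771 = -21270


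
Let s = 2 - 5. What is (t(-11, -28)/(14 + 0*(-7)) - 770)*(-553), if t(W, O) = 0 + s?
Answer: 851857/2 ≈ 4.2593e+5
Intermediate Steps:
s = -3
t(W, O) = -3 (t(W, O) = 0 - 3 = -3)
(t(-11, -28)/(14 + 0*(-7)) - 770)*(-553) = (-3/(14 + 0*(-7)) - 770)*(-553) = (-3/(14 + 0) - 770)*(-553) = (-3/14 - 770)*(-553) = -10783/14*(-553) = 851857/2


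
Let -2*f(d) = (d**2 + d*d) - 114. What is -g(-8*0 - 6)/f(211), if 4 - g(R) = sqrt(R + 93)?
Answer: 1/11116 - sqrt(87)/44464 ≈ -0.00011981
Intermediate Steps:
f(d) = 57 - d**2 (f(d) = -((d**2 + d*d) - 114)/2 = -((d**2 + d**2) - 114)/2 = -(2*d**2 - 114)/2 = -(-114 + 2*d**2)/2 = 57 - d**2)
g(R) = 4 - sqrt(93 + R) (g(R) = 4 - sqrt(R + 93) = 4 - sqrt(93 + R))
-g(-8*0 - 6)/f(211) = -(4 - sqrt(93 + (-8*0 - 6)))/(57 - 1*211**2) = -(4 - sqrt(93 + (0 - 6)))/(57 - 1*44521) = -(4 - sqrt(93 - 6))/(57 - 44521) = -(4 - sqrt(87))/(-44464) = -(4 - sqrt(87))*(-1)/44464 = -(-1/11116 + sqrt(87)/44464) = 1/11116 - sqrt(87)/44464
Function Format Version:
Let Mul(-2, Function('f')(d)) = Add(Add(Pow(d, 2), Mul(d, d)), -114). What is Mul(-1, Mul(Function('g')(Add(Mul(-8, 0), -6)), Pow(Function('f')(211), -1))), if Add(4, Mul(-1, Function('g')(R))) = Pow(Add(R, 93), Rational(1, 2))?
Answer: Add(Rational(1, 11116), Mul(Rational(-1, 44464), Pow(87, Rational(1, 2)))) ≈ -0.00011981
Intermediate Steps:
Function('f')(d) = Add(57, Mul(-1, Pow(d, 2))) (Function('f')(d) = Mul(Rational(-1, 2), Add(Add(Pow(d, 2), Mul(d, d)), -114)) = Mul(Rational(-1, 2), Add(Add(Pow(d, 2), Pow(d, 2)), -114)) = Mul(Rational(-1, 2), Add(Mul(2, Pow(d, 2)), -114)) = Mul(Rational(-1, 2), Add(-114, Mul(2, Pow(d, 2)))) = Add(57, Mul(-1, Pow(d, 2))))
Function('g')(R) = Add(4, Mul(-1, Pow(Add(93, R), Rational(1, 2)))) (Function('g')(R) = Add(4, Mul(-1, Pow(Add(R, 93), Rational(1, 2)))) = Add(4, Mul(-1, Pow(Add(93, R), Rational(1, 2)))))
Mul(-1, Mul(Function('g')(Add(Mul(-8, 0), -6)), Pow(Function('f')(211), -1))) = Mul(-1, Mul(Add(4, Mul(-1, Pow(Add(93, Add(Mul(-8, 0), -6)), Rational(1, 2)))), Pow(Add(57, Mul(-1, Pow(211, 2))), -1))) = Mul(-1, Mul(Add(4, Mul(-1, Pow(Add(93, Add(0, -6)), Rational(1, 2)))), Pow(Add(57, Mul(-1, 44521)), -1))) = Mul(-1, Mul(Add(4, Mul(-1, Pow(Add(93, -6), Rational(1, 2)))), Pow(Add(57, -44521), -1))) = Mul(-1, Mul(Add(4, Mul(-1, Pow(87, Rational(1, 2)))), Pow(-44464, -1))) = Mul(-1, Mul(Add(4, Mul(-1, Pow(87, Rational(1, 2)))), Rational(-1, 44464))) = Mul(-1, Add(Rational(-1, 11116), Mul(Rational(1, 44464), Pow(87, Rational(1, 2))))) = Add(Rational(1, 11116), Mul(Rational(-1, 44464), Pow(87, Rational(1, 2))))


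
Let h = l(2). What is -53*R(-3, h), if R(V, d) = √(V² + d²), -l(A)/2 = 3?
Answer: -159*√5 ≈ -355.53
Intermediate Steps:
l(A) = -6 (l(A) = -2*3 = -6)
h = -6
-53*R(-3, h) = -53*√((-3)² + (-6)²) = -53*√(9 + 36) = -159*√5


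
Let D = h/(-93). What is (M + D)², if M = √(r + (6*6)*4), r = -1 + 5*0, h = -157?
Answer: 1261456/8649 + 314*√143/93 ≈ 186.23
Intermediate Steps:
D = 157/93 (D = -157/(-93) = -157*(-1/93) = 157/93 ≈ 1.6882)
r = -1 (r = -1 + 0 = -1)
M = √143 (M = √(-1 + (6*6)*4) = √(-1 + 36*4) = √(-1 + 144) = √143 ≈ 11.958)
(M + D)² = (√143 + 157/93)² = (157/93 + √143)²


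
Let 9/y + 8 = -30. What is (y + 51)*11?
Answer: 21219/38 ≈ 558.39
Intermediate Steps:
y = -9/38 (y = 9/(-8 - 30) = 9/(-38) = 9*(-1/38) = -9/38 ≈ -0.23684)
(y + 51)*11 = (-9/38 + 51)*11 = (1929/38)*11 = 21219/38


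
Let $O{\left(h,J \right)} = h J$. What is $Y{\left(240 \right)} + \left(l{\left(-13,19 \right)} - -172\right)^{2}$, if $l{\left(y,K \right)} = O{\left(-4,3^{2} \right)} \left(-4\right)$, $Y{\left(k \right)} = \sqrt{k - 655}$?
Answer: $99856 + i \sqrt{415} \approx 99856.0 + 20.372 i$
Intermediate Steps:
$O{\left(h,J \right)} = J h$
$Y{\left(k \right)} = \sqrt{-655 + k}$
$l{\left(y,K \right)} = 144$ ($l{\left(y,K \right)} = 3^{2} \left(-4\right) \left(-4\right) = 9 \left(-4\right) \left(-4\right) = \left(-36\right) \left(-4\right) = 144$)
$Y{\left(240 \right)} + \left(l{\left(-13,19 \right)} - -172\right)^{2} = \sqrt{-655 + 240} + \left(144 - -172\right)^{2} = \sqrt{-415} + \left(144 + 172\right)^{2} = i \sqrt{415} + 316^{2} = i \sqrt{415} + 99856 = 99856 + i \sqrt{415}$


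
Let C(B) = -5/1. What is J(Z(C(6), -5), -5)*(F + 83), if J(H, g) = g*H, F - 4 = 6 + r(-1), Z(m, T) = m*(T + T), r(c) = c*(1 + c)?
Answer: -23250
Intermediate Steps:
C(B) = -5 (C(B) = -5*1 = -5)
Z(m, T) = 2*T*m (Z(m, T) = m*(2*T) = 2*T*m)
F = 10 (F = 4 + (6 - (1 - 1)) = 4 + (6 - 1*0) = 4 + (6 + 0) = 4 + 6 = 10)
J(H, g) = H*g
J(Z(C(6), -5), -5)*(F + 83) = ((2*(-5)*(-5))*(-5))*(10 + 83) = (50*(-5))*93 = -250*93 = -23250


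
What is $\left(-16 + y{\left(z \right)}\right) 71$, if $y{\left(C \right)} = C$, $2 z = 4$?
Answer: $-994$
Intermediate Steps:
$z = 2$ ($z = \frac{1}{2} \cdot 4 = 2$)
$\left(-16 + y{\left(z \right)}\right) 71 = \left(-16 + 2\right) 71 = \left(-14\right) 71 = -994$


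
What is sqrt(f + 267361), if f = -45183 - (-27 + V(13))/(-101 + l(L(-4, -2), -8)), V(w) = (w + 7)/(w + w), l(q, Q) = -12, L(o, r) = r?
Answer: 3*sqrt(53272328681)/1469 ≈ 471.36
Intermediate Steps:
V(w) = (7 + w)/(2*w) (V(w) = (7 + w)/((2*w)) = (7 + w)*(1/(2*w)) = (7 + w)/(2*w))
f = -66374168/1469 (f = -45183 - (-27 + (1/2)*(7 + 13)/13)/(-101 - 12) = -45183 - (-27 + (1/2)*(1/13)*20)/(-113) = -45183 - (-1)*(-27 + 10/13)/113 = -45183 - (-1)*(-341)/(113*13) = -45183 - 1*341/1469 = -45183 - 341/1469 = -66374168/1469 ≈ -45183.)
sqrt(f + 267361) = sqrt(-66374168/1469 + 267361) = sqrt(326379141/1469) = 3*sqrt(53272328681)/1469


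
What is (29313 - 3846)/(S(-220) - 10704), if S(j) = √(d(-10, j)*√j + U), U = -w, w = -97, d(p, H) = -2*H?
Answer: -25467/(10704 - √(97 + 880*I*√55)) ≈ -2.392 - 0.012739*I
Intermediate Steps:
U = 97 (U = -1*(-97) = 97)
S(j) = √(97 - 2*j^(3/2)) (S(j) = √((-2*j)*√j + 97) = √(-2*j^(3/2) + 97) = √(97 - 2*j^(3/2)))
(29313 - 3846)/(S(-220) - 10704) = (29313 - 3846)/(√(97 - (-880)*I*√55) - 10704) = 25467/(√(97 - (-880)*I*√55) - 10704) = 25467/(√(97 + 880*I*√55) - 10704) = 25467/(-10704 + √(97 + 880*I*√55))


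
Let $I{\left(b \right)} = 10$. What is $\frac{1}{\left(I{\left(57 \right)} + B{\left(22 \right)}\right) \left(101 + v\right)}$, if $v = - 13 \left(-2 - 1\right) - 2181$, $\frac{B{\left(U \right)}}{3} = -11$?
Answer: $\frac{1}{46943} \approx 2.1302 \cdot 10^{-5}$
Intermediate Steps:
$B{\left(U \right)} = -33$ ($B{\left(U \right)} = 3 \left(-11\right) = -33$)
$v = -2142$ ($v = \left(-13\right) \left(-3\right) - 2181 = 39 - 2181 = -2142$)
$\frac{1}{\left(I{\left(57 \right)} + B{\left(22 \right)}\right) \left(101 + v\right)} = \frac{1}{\left(10 - 33\right) \left(101 - 2142\right)} = \frac{1}{\left(-23\right) \left(-2041\right)} = \frac{1}{46943}$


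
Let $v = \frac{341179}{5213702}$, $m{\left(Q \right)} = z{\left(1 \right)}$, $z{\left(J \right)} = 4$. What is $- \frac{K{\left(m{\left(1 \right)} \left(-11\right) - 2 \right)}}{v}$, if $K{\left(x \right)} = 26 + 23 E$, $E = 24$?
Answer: $- \frac{3013519756}{341179} \approx -8832.7$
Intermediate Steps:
$m{\left(Q \right)} = 4$
$K{\left(x \right)} = 578$ ($K{\left(x \right)} = 26 + 23 \cdot 24 = 26 + 552 = 578$)
$v = \frac{341179}{5213702}$ ($v = 341179 \cdot \frac{1}{5213702} = \frac{341179}{5213702} \approx 0.065439$)
$- \frac{K{\left(m{\left(1 \right)} \left(-11\right) - 2 \right)}}{v} = - \frac{578}{\frac{341179}{5213702}} = - \frac{578 \cdot 5213702}{341179} = \left(-1\right) \frac{3013519756}{341179} = - \frac{3013519756}{341179}$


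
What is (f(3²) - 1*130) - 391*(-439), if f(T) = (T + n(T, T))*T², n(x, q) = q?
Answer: 172977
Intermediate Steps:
f(T) = 2*T³ (f(T) = (T + T)*T² = (2*T)*T² = 2*T³)
(f(3²) - 1*130) - 391*(-439) = (2*(3²)³ - 1*130) - 391*(-439) = (2*9³ - 130) + 171649 = (2*729 - 130) + 171649 = (1458 - 130) + 171649 = 1328 + 171649 = 172977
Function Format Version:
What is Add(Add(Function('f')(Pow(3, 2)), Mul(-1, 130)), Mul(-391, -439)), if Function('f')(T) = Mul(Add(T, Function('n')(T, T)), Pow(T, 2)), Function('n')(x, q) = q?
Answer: 172977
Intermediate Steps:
Function('f')(T) = Mul(2, Pow(T, 3)) (Function('f')(T) = Mul(Add(T, T), Pow(T, 2)) = Mul(Mul(2, T), Pow(T, 2)) = Mul(2, Pow(T, 3)))
Add(Add(Function('f')(Pow(3, 2)), Mul(-1, 130)), Mul(-391, -439)) = Add(Add(Mul(2, Pow(Pow(3, 2), 3)), Mul(-1, 130)), Mul(-391, -439)) = Add(Add(Mul(2, Pow(9, 3)), -130), 171649) = Add(Add(Mul(2, 729), -130), 171649) = Add(Add(1458, -130), 171649) = Add(1328, 171649) = 172977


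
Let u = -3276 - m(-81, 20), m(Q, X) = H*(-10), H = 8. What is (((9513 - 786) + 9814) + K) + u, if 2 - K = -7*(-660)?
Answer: 10727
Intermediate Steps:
m(Q, X) = -80 (m(Q, X) = 8*(-10) = -80)
u = -3196 (u = -3276 - 1*(-80) = -3276 + 80 = -3196)
K = -4618 (K = 2 - (-7)*(-660) = 2 - 1*4620 = 2 - 4620 = -4618)
(((9513 - 786) + 9814) + K) + u = (((9513 - 786) + 9814) - 4618) - 3196 = ((8727 + 9814) - 4618) - 3196 = (18541 - 4618) - 3196 = 13923 - 3196 = 10727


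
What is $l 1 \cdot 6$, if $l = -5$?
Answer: $-30$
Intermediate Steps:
$l 1 \cdot 6 = \left(-5\right) 1 \cdot 6 = \left(-5\right) 6 = -30$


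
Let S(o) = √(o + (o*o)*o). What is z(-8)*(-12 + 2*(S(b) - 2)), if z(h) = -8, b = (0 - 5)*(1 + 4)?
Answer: 128 - 80*I*√626 ≈ 128.0 - 2001.6*I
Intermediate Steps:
b = -25 (b = -5*5 = -25)
S(o) = √(o + o³) (S(o) = √(o + o²*o) = √(o + o³))
z(-8)*(-12 + 2*(S(b) - 2)) = -8*(-12 + 2*(√(-25 + (-25)³) - 2)) = -8*(-12 + 2*(√(-25 - 15625) - 2)) = -8*(-12 + 2*(√(-15650) - 2)) = -8*(-12 + 2*(5*I*√626 - 2)) = -8*(-12 + 2*(-2 + 5*I*√626)) = -8*(-12 + (-4 + 10*I*√626)) = -8*(-16 + 10*I*√626) = 128 - 80*I*√626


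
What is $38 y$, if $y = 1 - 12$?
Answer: $-418$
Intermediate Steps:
$y = -11$ ($y = 1 - 12 = -11$)
$38 y = 38 \left(-11\right) = -418$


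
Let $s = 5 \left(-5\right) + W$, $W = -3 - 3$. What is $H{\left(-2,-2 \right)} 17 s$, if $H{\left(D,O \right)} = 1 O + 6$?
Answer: $-2108$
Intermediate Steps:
$H{\left(D,O \right)} = 6 + O$ ($H{\left(D,O \right)} = O + 6 = 6 + O$)
$W = -6$ ($W = -3 - 3 = -6$)
$s = -31$ ($s = 5 \left(-5\right) - 6 = -25 - 6 = -31$)
$H{\left(-2,-2 \right)} 17 s = \left(6 - 2\right) 17 \left(-31\right) = 4 \cdot 17 \left(-31\right) = 68 \left(-31\right) = -2108$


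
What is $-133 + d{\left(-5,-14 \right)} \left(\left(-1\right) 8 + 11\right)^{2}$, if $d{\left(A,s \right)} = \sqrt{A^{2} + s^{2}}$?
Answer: $-133 + 9 \sqrt{221} \approx 0.79462$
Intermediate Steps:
$-133 + d{\left(-5,-14 \right)} \left(\left(-1\right) 8 + 11\right)^{2} = -133 + \sqrt{\left(-5\right)^{2} + \left(-14\right)^{2}} \left(\left(-1\right) 8 + 11\right)^{2} = -133 + \sqrt{25 + 196} \left(-8 + 11\right)^{2} = -133 + \sqrt{221} \cdot 3^{2} = -133 + \sqrt{221} \cdot 9 = -133 + 9 \sqrt{221}$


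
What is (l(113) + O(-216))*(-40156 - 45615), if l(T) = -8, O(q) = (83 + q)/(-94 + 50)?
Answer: 18783849/44 ≈ 4.2691e+5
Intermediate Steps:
O(q) = -83/44 - q/44 (O(q) = (83 + q)/(-44) = (83 + q)*(-1/44) = -83/44 - q/44)
(l(113) + O(-216))*(-40156 - 45615) = (-8 + (-83/44 - 1/44*(-216)))*(-40156 - 45615) = (-8 + (-83/44 + 54/11))*(-85771) = (-8 + 133/44)*(-85771) = -219/44*(-85771) = 18783849/44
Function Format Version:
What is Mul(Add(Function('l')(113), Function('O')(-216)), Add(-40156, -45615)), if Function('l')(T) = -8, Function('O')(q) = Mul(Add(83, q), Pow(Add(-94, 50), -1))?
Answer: Rational(18783849, 44) ≈ 4.2691e+5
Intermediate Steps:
Function('O')(q) = Add(Rational(-83, 44), Mul(Rational(-1, 44), q)) (Function('O')(q) = Mul(Add(83, q), Pow(-44, -1)) = Mul(Add(83, q), Rational(-1, 44)) = Add(Rational(-83, 44), Mul(Rational(-1, 44), q)))
Mul(Add(Function('l')(113), Function('O')(-216)), Add(-40156, -45615)) = Mul(Add(-8, Add(Rational(-83, 44), Mul(Rational(-1, 44), -216))), Add(-40156, -45615)) = Mul(Add(-8, Add(Rational(-83, 44), Rational(54, 11))), -85771) = Mul(Add(-8, Rational(133, 44)), -85771) = Mul(Rational(-219, 44), -85771) = Rational(18783849, 44)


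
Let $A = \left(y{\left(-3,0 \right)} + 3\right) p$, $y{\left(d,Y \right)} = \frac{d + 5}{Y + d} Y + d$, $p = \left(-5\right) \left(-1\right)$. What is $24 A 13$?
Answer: $0$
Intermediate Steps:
$p = 5$
$y{\left(d,Y \right)} = d + \frac{Y \left(5 + d\right)}{Y + d}$ ($y{\left(d,Y \right)} = \frac{5 + d}{Y + d} Y + d = \frac{Y \left(5 + d\right)}{Y + d} + d = d + \frac{Y \left(5 + d\right)}{Y + d}$)
$A = 0$ ($A = \left(\frac{\left(-3\right)^{2} + 5 \cdot 0 + 2 \cdot 0 \left(-3\right)}{0 - 3} + 3\right) 5 = \left(\frac{9 + 0 + 0}{-3} + 3\right) 5 = \left(\left(- \frac{1}{3}\right) 9 + 3\right) 5 = \left(-3 + 3\right) 5 = 0 \cdot 5 = 0$)
$24 A 13 = 24 \cdot 0 \cdot 13 = 0 \cdot 13 = 0$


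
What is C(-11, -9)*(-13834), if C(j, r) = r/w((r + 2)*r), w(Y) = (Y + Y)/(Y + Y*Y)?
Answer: 3984192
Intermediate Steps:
w(Y) = 2*Y/(Y + Y²) (w(Y) = (2*Y)/(Y + Y²) = 2*Y/(Y + Y²))
C(j, r) = r*(½ + r*(2 + r)/2) (C(j, r) = r/((2/(1 + (r + 2)*r))) = r/((2/(1 + (2 + r)*r))) = r/((2/(1 + r*(2 + r)))) = r*(½ + r*(2 + r)/2))
C(-11, -9)*(-13834) = ((½)*(-9)*(1 - 9*(2 - 9)))*(-13834) = ((½)*(-9)*(1 - 9*(-7)))*(-13834) = ((½)*(-9)*(1 + 63))*(-13834) = ((½)*(-9)*64)*(-13834) = -288*(-13834) = 3984192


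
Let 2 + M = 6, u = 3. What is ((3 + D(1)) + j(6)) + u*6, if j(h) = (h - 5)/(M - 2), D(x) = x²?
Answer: 45/2 ≈ 22.500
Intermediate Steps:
M = 4 (M = -2 + 6 = 4)
j(h) = -5/2 + h/2 (j(h) = (h - 5)/(4 - 2) = (-5 + h)/2 = (-5 + h)*(½) = -5/2 + h/2)
((3 + D(1)) + j(6)) + u*6 = ((3 + 1²) + (-5/2 + (½)*6)) + 3*6 = ((3 + 1) + (-5/2 + 3)) + 18 = (4 + ½) + 18 = 9/2 + 18 = 45/2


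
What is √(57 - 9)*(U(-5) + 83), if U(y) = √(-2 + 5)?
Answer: 12 + 332*√3 ≈ 587.04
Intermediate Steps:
U(y) = √3
√(57 - 9)*(U(-5) + 83) = √(57 - 9)*(√3 + 83) = √48*(83 + √3) = (4*√3)*(83 + √3) = 4*√3*(83 + √3)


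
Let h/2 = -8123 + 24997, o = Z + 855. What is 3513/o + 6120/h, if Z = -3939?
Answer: -8306887/8673236 ≈ -0.95776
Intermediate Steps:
o = -3084 (o = -3939 + 855 = -3084)
h = 33748 (h = 2*(-8123 + 24997) = 2*16874 = 33748)
3513/o + 6120/h = 3513/(-3084) + 6120/33748 = 3513*(-1/3084) + 6120*(1/33748) = -1171/1028 + 1530/8437 = -8306887/8673236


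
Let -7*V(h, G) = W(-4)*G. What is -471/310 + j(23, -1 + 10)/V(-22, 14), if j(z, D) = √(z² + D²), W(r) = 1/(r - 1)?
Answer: -471/310 + 5*√610/2 ≈ 60.226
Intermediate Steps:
W(r) = 1/(-1 + r)
V(h, G) = G/35 (V(h, G) = -G/(7*(-1 - 4)) = -G/(7*(-5)) = -(-1)*G/35 = G/35)
j(z, D) = √(D² + z²)
-471/310 + j(23, -1 + 10)/V(-22, 14) = -471/310 + √((-1 + 10)² + 23²)/(((1/35)*14)) = -471*1/310 + √(9² + 529)/(⅖) = -471/310 + √(81 + 529)*(5/2) = -471/310 + √610*(5/2) = -471/310 + 5*√610/2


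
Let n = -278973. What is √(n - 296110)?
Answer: I*√575083 ≈ 758.34*I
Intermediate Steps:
√(n - 296110) = √(-278973 - 296110) = √(-575083) = I*√575083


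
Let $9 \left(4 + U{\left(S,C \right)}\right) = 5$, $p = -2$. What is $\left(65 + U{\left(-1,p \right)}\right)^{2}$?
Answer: $\frac{306916}{81} \approx 3789.1$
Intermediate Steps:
$U{\left(S,C \right)} = - \frac{31}{9}$ ($U{\left(S,C \right)} = -4 + \frac{1}{9} \cdot 5 = -4 + \frac{5}{9} = - \frac{31}{9}$)
$\left(65 + U{\left(-1,p \right)}\right)^{2} = \left(65 - \frac{31}{9}\right)^{2} = \left(\frac{554}{9}\right)^{2} = \frac{306916}{81}$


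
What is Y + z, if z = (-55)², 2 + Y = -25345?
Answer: -22322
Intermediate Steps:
Y = -25347 (Y = -2 - 25345 = -25347)
z = 3025
Y + z = -25347 + 3025 = -22322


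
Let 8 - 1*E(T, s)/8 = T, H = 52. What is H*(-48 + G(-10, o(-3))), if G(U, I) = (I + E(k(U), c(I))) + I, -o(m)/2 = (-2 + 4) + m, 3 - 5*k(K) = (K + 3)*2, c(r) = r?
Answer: -1872/5 ≈ -374.40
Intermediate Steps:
k(K) = -⅗ - 2*K/5 (k(K) = ⅗ - (K + 3)*2/5 = ⅗ - (3 + K)*2/5 = ⅗ - (6 + 2*K)/5 = ⅗ + (-6/5 - 2*K/5) = -⅗ - 2*K/5)
E(T, s) = 64 - 8*T
o(m) = -4 - 2*m (o(m) = -2*((-2 + 4) + m) = -2*(2 + m) = -4 - 2*m)
G(U, I) = 344/5 + 2*I + 16*U/5 (G(U, I) = (I + (64 - 8*(-⅗ - 2*U/5))) + I = (I + (64 + (24/5 + 16*U/5))) + I = (I + (344/5 + 16*U/5)) + I = (344/5 + I + 16*U/5) + I = 344/5 + 2*I + 16*U/5)
H*(-48 + G(-10, o(-3))) = 52*(-48 + (344/5 + 2*(-4 - 2*(-3)) + (16/5)*(-10))) = 52*(-48 + (344/5 + 2*(-4 + 6) - 32)) = 52*(-48 + (344/5 + 2*2 - 32)) = 52*(-48 + (344/5 + 4 - 32)) = 52*(-48 + 204/5) = 52*(-36/5) = -1872/5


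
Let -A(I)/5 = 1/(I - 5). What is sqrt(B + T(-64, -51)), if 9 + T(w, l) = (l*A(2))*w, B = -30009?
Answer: I*sqrt(24578) ≈ 156.77*I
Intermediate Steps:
A(I) = -5/(-5 + I) (A(I) = -5/(I - 5) = -5/(-5 + I))
T(w, l) = -9 + 5*l*w/3 (T(w, l) = -9 + (l*(-5/(-5 + 2)))*w = -9 + (l*(-5/(-3)))*w = -9 + (l*(-5*(-1/3)))*w = -9 + (l*(5/3))*w = -9 + (5*l/3)*w = -9 + 5*l*w/3)
sqrt(B + T(-64, -51)) = sqrt(-30009 + (-9 + (5/3)*(-51)*(-64))) = sqrt(-30009 + (-9 + 5440)) = sqrt(-30009 + 5431) = sqrt(-24578) = I*sqrt(24578)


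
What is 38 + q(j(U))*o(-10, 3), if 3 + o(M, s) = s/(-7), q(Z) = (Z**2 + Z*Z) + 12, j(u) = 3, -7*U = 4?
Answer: -454/7 ≈ -64.857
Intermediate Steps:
U = -4/7 (U = -1/7*4 = -4/7 ≈ -0.57143)
q(Z) = 12 + 2*Z**2 (q(Z) = (Z**2 + Z**2) + 12 = 2*Z**2 + 12 = 12 + 2*Z**2)
o(M, s) = -3 - s/7 (o(M, s) = -3 + s/(-7) = -3 + s*(-1/7) = -3 - s/7)
38 + q(j(U))*o(-10, 3) = 38 + (12 + 2*3**2)*(-3 - 1/7*3) = 38 + (12 + 2*9)*(-3 - 3/7) = 38 + (12 + 18)*(-24/7) = 38 + 30*(-24/7) = 38 - 720/7 = -454/7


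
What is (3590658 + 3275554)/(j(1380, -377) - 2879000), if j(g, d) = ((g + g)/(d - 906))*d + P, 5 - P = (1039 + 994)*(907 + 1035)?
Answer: -8809349996/8758104403 ≈ -1.0059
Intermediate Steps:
P = -3948081 (P = 5 - (1039 + 994)*(907 + 1035) = 5 - 2033*1942 = 5 - 1*3948086 = 5 - 3948086 = -3948081)
j(g, d) = -3948081 + 2*d*g/(-906 + d) (j(g, d) = ((g + g)/(d - 906))*d - 3948081 = ((2*g)/(-906 + d))*d - 3948081 = (2*g/(-906 + d))*d - 3948081 = 2*d*g/(-906 + d) - 3948081 = -3948081 + 2*d*g/(-906 + d))
(3590658 + 3275554)/(j(1380, -377) - 2879000) = (3590658 + 3275554)/((3576961386 - 3948081*(-377) + 2*(-377)*1380)/(-906 - 377) - 2879000) = 6866212/((3576961386 + 1488426537 - 1040520)/(-1283) - 2879000) = 6866212/(-1/1283*5064347403 - 2879000) = 6866212/(-5064347403/1283 - 2879000) = 6866212/(-8758104403/1283) = 6866212*(-1283/8758104403) = -8809349996/8758104403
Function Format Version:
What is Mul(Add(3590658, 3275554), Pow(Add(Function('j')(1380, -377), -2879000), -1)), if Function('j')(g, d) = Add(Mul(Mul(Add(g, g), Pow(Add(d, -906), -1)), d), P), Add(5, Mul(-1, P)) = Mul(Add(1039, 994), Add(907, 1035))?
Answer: Rational(-8809349996, 8758104403) ≈ -1.0059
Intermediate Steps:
P = -3948081 (P = Add(5, Mul(-1, Mul(Add(1039, 994), Add(907, 1035)))) = Add(5, Mul(-1, Mul(2033, 1942))) = Add(5, Mul(-1, 3948086)) = Add(5, -3948086) = -3948081)
Function('j')(g, d) = Add(-3948081, Mul(2, d, g, Pow(Add(-906, d), -1))) (Function('j')(g, d) = Add(Mul(Mul(Add(g, g), Pow(Add(d, -906), -1)), d), -3948081) = Add(Mul(Mul(Mul(2, g), Pow(Add(-906, d), -1)), d), -3948081) = Add(Mul(Mul(2, g, Pow(Add(-906, d), -1)), d), -3948081) = Add(Mul(2, d, g, Pow(Add(-906, d), -1)), -3948081) = Add(-3948081, Mul(2, d, g, Pow(Add(-906, d), -1))))
Mul(Add(3590658, 3275554), Pow(Add(Function('j')(1380, -377), -2879000), -1)) = Mul(Add(3590658, 3275554), Pow(Add(Mul(Pow(Add(-906, -377), -1), Add(3576961386, Mul(-3948081, -377), Mul(2, -377, 1380))), -2879000), -1)) = Mul(6866212, Pow(Add(Mul(Pow(-1283, -1), Add(3576961386, 1488426537, -1040520)), -2879000), -1)) = Mul(6866212, Pow(Add(Mul(Rational(-1, 1283), 5064347403), -2879000), -1)) = Mul(6866212, Pow(Add(Rational(-5064347403, 1283), -2879000), -1)) = Mul(6866212, Pow(Rational(-8758104403, 1283), -1)) = Mul(6866212, Rational(-1283, 8758104403)) = Rational(-8809349996, 8758104403)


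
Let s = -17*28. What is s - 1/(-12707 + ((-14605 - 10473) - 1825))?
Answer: -18854359/39610 ≈ -476.00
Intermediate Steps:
s = -476
s - 1/(-12707 + ((-14605 - 10473) - 1825)) = -476 - 1/(-12707 + ((-14605 - 10473) - 1825)) = -476 - 1/(-12707 + (-25078 - 1825)) = -476 - 1/(-12707 - 26903) = -476 - 1/(-39610) = -476 - 1*(-1/39610) = -476 + 1/39610 = -18854359/39610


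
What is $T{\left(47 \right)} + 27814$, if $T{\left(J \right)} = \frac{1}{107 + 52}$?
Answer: $\frac{4422427}{159} \approx 27814.0$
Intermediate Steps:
$T{\left(J \right)} = \frac{1}{159}$
$T{\left(47 \right)} + 27814 = \frac{1}{159} + 27814 = \frac{4422427}{159}$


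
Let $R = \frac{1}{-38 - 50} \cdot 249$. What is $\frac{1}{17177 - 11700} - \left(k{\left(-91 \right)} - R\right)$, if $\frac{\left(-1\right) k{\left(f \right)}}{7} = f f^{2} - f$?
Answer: $- \frac{2542116299045}{481976} \approx -5.2744 \cdot 10^{6}$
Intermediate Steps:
$R = - \frac{249}{88}$ ($R = \frac{1}{-88} \cdot 249 = \left(- \frac{1}{88}\right) 249 = - \frac{249}{88} \approx -2.8295$)
$k{\left(f \right)} = - 7 f^{3} + 7 f$ ($k{\left(f \right)} = - 7 \left(f f^{2} - f\right) = - 7 \left(f^{3} - f\right) = - 7 f^{3} + 7 f$)
$\frac{1}{17177 - 11700} - \left(k{\left(-91 \right)} - R\right) = \frac{1}{17177 - 11700} - \left(7 \left(-91\right) \left(1 - \left(-91\right)^{2}\right) - - \frac{249}{88}\right) = \frac{1}{5477} - \left(7 \left(-91\right) \left(1 - 8281\right) + \frac{249}{88}\right) = \frac{1}{5477} - \left(7 \left(-91\right) \left(-8280\right) + \frac{249}{88}\right) = \frac{1}{5477} - \left(5274360 + \frac{249}{88}\right) = \frac{1}{5477} - \frac{464143929}{88} = - \frac{2542116299045}{481976}$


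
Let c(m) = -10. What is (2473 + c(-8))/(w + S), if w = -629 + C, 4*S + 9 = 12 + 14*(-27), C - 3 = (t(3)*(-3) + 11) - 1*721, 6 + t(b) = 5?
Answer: -9852/5707 ≈ -1.7263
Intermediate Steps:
t(b) = -1 (t(b) = -6 + 5 = -1)
C = -704 (C = 3 + ((-1*(-3) + 11) - 1*721) = 3 + ((3 + 11) - 721) = 3 + (14 - 721) = 3 - 707 = -704)
S = -375/4 (S = -9/4 + (12 + 14*(-27))/4 = -9/4 + (12 - 378)/4 = -9/4 + (¼)*(-366) = -9/4 - 183/2 = -375/4 ≈ -93.750)
w = -1333 (w = -629 - 704 = -1333)
(2473 + c(-8))/(w + S) = (2473 - 10)/(-1333 - 375/4) = 2463/(-5707/4) = 2463*(-4/5707) = -9852/5707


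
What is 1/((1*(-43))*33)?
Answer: -1/1419 ≈ -0.00070472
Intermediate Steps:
1/((1*(-43))*33) = 1/(-43*33) = 1/(-1419) = -1/1419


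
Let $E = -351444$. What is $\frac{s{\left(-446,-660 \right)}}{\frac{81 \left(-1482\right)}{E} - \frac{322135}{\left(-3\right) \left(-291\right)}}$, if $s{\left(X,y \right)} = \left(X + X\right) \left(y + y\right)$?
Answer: $- \frac{60208514498880}{18851269379} \approx -3193.9$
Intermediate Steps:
$s{\left(X,y \right)} = 4 X y$ ($s{\left(X,y \right)} = 2 X 2 y = 4 X y$)
$\frac{s{\left(-446,-660 \right)}}{\frac{81 \left(-1482\right)}{E} - \frac{322135}{\left(-3\right) \left(-291\right)}} = \frac{4 \left(-446\right) \left(-660\right)}{\frac{81 \left(-1482\right)}{-351444} - \frac{322135}{\left(-3\right) \left(-291\right)}} = \frac{1177440}{\left(-120042\right) \left(- \frac{1}{351444}\right) - \frac{322135}{873}} = \frac{1177440}{\frac{20007}{58574} - \frac{322135}{873}} = \frac{1177440}{- \frac{18851269379}{51135102}} = 1177440 \left(- \frac{51135102}{18851269379}\right) = - \frac{60208514498880}{18851269379}$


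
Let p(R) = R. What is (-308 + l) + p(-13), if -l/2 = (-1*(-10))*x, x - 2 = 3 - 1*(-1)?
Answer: -441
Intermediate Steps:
x = 6 (x = 2 + (3 - 1*(-1)) = 2 + (3 + 1) = 2 + 4 = 6)
l = -120 (l = -2*(-1*(-10))*6 = -20*6 = -2*60 = -120)
(-308 + l) + p(-13) = (-308 - 120) - 13 = -428 - 13 = -441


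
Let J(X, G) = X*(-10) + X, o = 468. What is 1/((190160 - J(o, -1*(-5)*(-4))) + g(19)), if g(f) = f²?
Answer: 1/194733 ≈ 5.1352e-6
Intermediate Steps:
J(X, G) = -9*X (J(X, G) = -10*X + X = -9*X)
1/((190160 - J(o, -1*(-5)*(-4))) + g(19)) = 1/((190160 - (-9)*468) + 19²) = 1/((190160 - 1*(-4212)) + 361) = 1/((190160 + 4212) + 361) = 1/(194372 + 361) = 1/194733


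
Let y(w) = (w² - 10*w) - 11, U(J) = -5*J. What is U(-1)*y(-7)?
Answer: 540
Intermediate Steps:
y(w) = -11 + w² - 10*w
U(-1)*y(-7) = (-5*(-1))*(-11 + (-7)² - 10*(-7)) = 5*(-11 + 49 + 70) = 5*108 = 540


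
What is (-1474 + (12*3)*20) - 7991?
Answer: -8745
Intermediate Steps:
(-1474 + (12*3)*20) - 7991 = (-1474 + 36*20) - 7991 = (-1474 + 720) - 7991 = -754 - 7991 = -8745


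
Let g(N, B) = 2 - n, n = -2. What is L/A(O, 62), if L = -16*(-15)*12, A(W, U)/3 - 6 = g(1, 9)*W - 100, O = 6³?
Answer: 96/77 ≈ 1.2468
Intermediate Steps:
O = 216
g(N, B) = 4 (g(N, B) = 2 - 1*(-2) = 2 + 2 = 4)
A(W, U) = -282 + 12*W (A(W, U) = 18 + 3*(4*W - 100) = 18 + 3*(-100 + 4*W) = 18 + (-300 + 12*W) = -282 + 12*W)
L = 2880 (L = 240*12 = 2880)
L/A(O, 62) = 2880/(-282 + 12*216) = 2880/(-282 + 2592) = 2880/2310 = 2880*(1/2310) = 96/77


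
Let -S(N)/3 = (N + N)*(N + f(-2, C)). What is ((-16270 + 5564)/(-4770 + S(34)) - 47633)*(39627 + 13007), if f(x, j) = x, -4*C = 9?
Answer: -14162412704176/5649 ≈ -2.5071e+9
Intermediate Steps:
C = -9/4 (C = -¼*9 = -9/4 ≈ -2.2500)
S(N) = -6*N*(-2 + N) (S(N) = -3*(N + N)*(N - 2) = -3*2*N*(-2 + N) = -6*N*(-2 + N))
((-16270 + 5564)/(-4770 + S(34)) - 47633)*(39627 + 13007) = ((-16270 + 5564)/(-4770 + 6*34*(2 - 1*34)) - 47633)*(39627 + 13007) = (-10706/(-4770 + 6*34*(2 - 34)) - 47633)*52634 = (-10706/(-4770 + 6*34*(-32)) - 47633)*52634 = (-10706/(-4770 - 6528) - 47633)*52634 = (-10706/(-11298) - 47633)*52634 = (-10706*(-1/11298) - 47633)*52634 = (5353/5649 - 47633)*52634 = -269073464/5649*52634 = -14162412704176/5649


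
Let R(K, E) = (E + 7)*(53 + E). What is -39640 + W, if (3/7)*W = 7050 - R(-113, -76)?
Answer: -26893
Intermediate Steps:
R(K, E) = (7 + E)*(53 + E)
W = 12747 (W = 7*(7050 - (371 + (-76)² + 60*(-76)))/3 = 7*(7050 - (371 + 5776 - 4560))/3 = 7*(7050 - 1*1587)/3 = 7*(7050 - 1587)/3 = (7/3)*5463 = 12747)
-39640 + W = -39640 + 12747 = -26893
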